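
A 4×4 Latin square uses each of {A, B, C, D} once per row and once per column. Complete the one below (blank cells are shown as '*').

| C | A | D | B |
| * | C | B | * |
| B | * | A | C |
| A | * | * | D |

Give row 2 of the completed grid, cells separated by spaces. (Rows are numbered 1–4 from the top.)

D C B A

At row 2, column 1: row 2 has {B,C}; column 1 has {A,B,C}; that leaves D.
At row 2, column 4: row 2 has {B,C,D}; column 4 has {B,C,D}; that leaves A.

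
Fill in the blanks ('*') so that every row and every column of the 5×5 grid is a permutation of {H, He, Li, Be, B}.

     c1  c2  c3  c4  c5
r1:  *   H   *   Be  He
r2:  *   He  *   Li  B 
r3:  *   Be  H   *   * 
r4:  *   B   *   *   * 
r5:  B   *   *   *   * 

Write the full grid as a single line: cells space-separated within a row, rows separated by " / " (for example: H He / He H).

Li H B Be He / H He Be Li B / He Be H B Li / Be B Li He H / B Li He H Be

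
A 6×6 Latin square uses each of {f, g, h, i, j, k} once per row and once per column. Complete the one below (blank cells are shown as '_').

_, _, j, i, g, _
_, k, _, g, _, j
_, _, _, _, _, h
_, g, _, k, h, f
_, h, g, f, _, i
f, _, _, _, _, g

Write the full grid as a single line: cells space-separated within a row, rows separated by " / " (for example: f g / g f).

At row 1, column 2: row 1 has {g,i,j}; column 2 has {g,h,k}; that leaves f.
At row 1, column 6: row 1 has {f,g,i,j}; column 6 has {f,g,h,i,j}; that leaves k.
At row 3, column 4: row 3 has {h}; column 4 has {f,g,i,k}; that leaves j.
At row 4, column 3: row 4 has {f,g,h,k}; column 3 has {g,j}; that leaves i.
At row 6, column 4: row 6 has {f,g}; column 4 has {f,g,i,j,k}; that leaves h.
At row 1, column 1: row 1 has {f,g,i,j,k}; column 1 has {f}; that leaves h.
At row 2, column 1: row 2 has {g,j,k}; column 1 has {f,h}; that leaves i.
At row 2, column 5: row 2 has {g,i,j,k}; column 5 has {g,h}; that leaves f.
At row 3, column 2: row 3 has {h,j}; column 2 has {f,g,h,k}; that leaves i.
At row 3, column 5: row 3 has {h,i,j}; column 5 has {f,g,h}; that leaves k.
At row 4, column 1: row 4 has {f,g,h,i,k}; column 1 has {f,h,i}; that leaves j.
At row 5, column 1: row 5 has {f,g,h,i}; column 1 has {f,h,i,j}; that leaves k.
At row 5, column 5: row 5 has {f,g,h,i,k}; column 5 has {f,g,h,k}; that leaves j.
At row 6, column 2: row 6 has {f,g,h}; column 2 has {f,g,h,i,k}; that leaves j.
At row 6, column 3: row 6 has {f,g,h,j}; column 3 has {g,i,j}; that leaves k.
At row 6, column 5: row 6 has {f,g,h,j,k}; column 5 has {f,g,h,j,k}; that leaves i.
At row 2, column 3: row 2 has {f,g,i,j,k}; column 3 has {g,i,j,k}; that leaves h.
At row 3, column 1: row 3 has {h,i,j,k}; column 1 has {f,h,i,j,k}; that leaves g.
At row 3, column 3: row 3 has {g,h,i,j,k}; column 3 has {g,h,i,j,k}; that leaves f.

h f j i g k / i k h g f j / g i f j k h / j g i k h f / k h g f j i / f j k h i g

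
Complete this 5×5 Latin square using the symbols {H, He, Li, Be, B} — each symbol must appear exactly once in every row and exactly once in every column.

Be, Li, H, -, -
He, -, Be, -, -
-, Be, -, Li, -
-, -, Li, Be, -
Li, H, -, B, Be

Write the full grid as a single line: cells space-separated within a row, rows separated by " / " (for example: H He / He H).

(r1,c4) = He
(r1,c5) = B
(r2,c2) = B
(r2,c4) = H
(r2,c5) = Li
(r4,c2) = He
(r4,c5) = H
(r5,c3) = He
(r3,c3) = B
(r3,c5) = He
(r4,c1) = B
(r3,c1) = H

Be Li H He B / He B Be H Li / H Be B Li He / B He Li Be H / Li H He B Be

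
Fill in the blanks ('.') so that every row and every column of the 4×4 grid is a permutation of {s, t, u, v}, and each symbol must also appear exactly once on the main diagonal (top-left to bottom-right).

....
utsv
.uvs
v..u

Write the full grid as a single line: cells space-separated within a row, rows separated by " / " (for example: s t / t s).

(r1,c1) = s
(r1,c2) = v
(r1,c4) = t
(r3,c1) = t
(r4,c2) = s
(r4,c3) = t
(r1,c3) = u

s v u t / u t s v / t u v s / v s t u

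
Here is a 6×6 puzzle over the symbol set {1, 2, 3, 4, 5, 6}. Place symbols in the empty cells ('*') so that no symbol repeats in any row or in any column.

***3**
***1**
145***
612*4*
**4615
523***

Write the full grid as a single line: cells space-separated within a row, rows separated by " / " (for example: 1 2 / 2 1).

4 6 1 3 5 2 / 3 5 6 1 2 4 / 1 4 5 2 3 6 / 6 1 2 5 4 3 / 2 3 4 6 1 5 / 5 2 3 4 6 1

row 2 has {1}; column 3 has {2,3,4,5} — only 6 is left for (r2,c3).
row 3 has {1,4,5}; column 4 has {1,3,6} — only 2 is left for (r3,c4).
row 4 has {1,2,4,6}; column 4 has {1,2,3,6} — only 5 is left for (r4,c4).
row 4 has {1,2,4,5,6}; column 6 has {5} — only 3 is left for (r4,c6).
row 5 has {1,4,5,6}; column 2 has {1,2,4} — only 3 is left for (r5,c2).
row 6 has {2,3,5}; column 4 has {1,2,3,5,6} — only 4 is left for (r6,c4).
row 6 has {2,3,4,5}; column 5 has {1,4} — only 6 is left for (r6,c5).
row 6 has {2,3,4,5,6}; column 6 has {3,5} — only 1 is left for (r6,c6).
row 1 has {3}; column 3 has {2,3,4,5,6} — only 1 is left for (r1,c3).
row 2 has {1,6}; column 2 has {1,2,3,4} — only 5 is left for (r2,c2).
row 3 has {1,2,4,5}; column 5 has {1,4,6} — only 3 is left for (r3,c5).
row 3 has {1,2,3,4,5}; column 6 has {1,3,5} — only 6 is left for (r3,c6).
row 5 has {1,3,4,5,6}; column 1 has {1,5,6} — only 2 is left for (r5,c1).
row 1 has {1,3}; column 1 has {1,2,5,6} — only 4 is left for (r1,c1).
row 1 has {1,3,4}; column 2 has {1,2,3,4,5} — only 6 is left for (r1,c2).
row 1 has {1,3,4,6}; column 6 has {1,3,5,6} — only 2 is left for (r1,c6).
row 2 has {1,5,6}; column 1 has {1,2,4,5,6} — only 3 is left for (r2,c1).
row 2 has {1,3,5,6}; column 5 has {1,3,4,6} — only 2 is left for (r2,c5).
row 2 has {1,2,3,5,6}; column 6 has {1,2,3,5,6} — only 4 is left for (r2,c6).
row 1 has {1,2,3,4,6}; column 5 has {1,2,3,4,6} — only 5 is left for (r1,c5).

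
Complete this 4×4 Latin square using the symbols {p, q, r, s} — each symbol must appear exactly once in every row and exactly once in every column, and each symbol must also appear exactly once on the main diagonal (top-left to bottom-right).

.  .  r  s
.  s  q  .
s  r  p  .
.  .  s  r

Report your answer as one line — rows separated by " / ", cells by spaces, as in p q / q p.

q p r s / r s q p / s r p q / p q s r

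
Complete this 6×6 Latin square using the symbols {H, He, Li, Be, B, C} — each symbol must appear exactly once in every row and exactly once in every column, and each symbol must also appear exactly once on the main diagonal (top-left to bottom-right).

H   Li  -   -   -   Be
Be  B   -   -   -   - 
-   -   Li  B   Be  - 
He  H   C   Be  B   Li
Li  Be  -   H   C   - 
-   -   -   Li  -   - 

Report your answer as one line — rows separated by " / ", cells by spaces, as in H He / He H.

(r1,c5) = He
(r3,c1) = C
(r3,c2) = He
(r3,c6) = H
(r6,c1) = B
(r6,c2) = C
(r6,c5) = H
(r6,c6) = He
(r1,c3) = B
(r1,c4) = C
(r2,c4) = He
(r2,c5) = Li
(r2,c6) = C
(r5,c3) = He
(r5,c6) = B
(r6,c3) = Be
(r2,c3) = H

H Li B C He Be / Be B H He Li C / C He Li B Be H / He H C Be B Li / Li Be He H C B / B C Be Li H He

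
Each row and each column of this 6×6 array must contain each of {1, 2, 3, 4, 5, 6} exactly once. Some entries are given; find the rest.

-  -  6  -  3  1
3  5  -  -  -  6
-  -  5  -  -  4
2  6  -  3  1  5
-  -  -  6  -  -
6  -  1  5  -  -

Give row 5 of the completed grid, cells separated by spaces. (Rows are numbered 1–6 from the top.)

4 1 3 6 5 2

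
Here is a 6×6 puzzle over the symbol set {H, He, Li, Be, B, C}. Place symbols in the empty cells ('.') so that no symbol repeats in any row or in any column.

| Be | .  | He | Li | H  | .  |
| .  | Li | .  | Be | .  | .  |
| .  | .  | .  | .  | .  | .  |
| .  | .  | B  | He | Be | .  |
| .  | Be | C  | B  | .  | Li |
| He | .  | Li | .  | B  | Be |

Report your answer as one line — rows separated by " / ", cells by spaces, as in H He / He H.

Be B He Li H C / B Li H Be C He / C He Be H Li B / Li C B He Be H / H Be C B He Li / He H Li C B Be

Cell (r2,c3): row 2 has {Li,Be}; column 3 has {He,Li,B,C} → H.
Cell (r3,c3): row 3 is empty so far; column 3 has {H,He,Li,B,C} → Be.
Cell (r5,c1): row 5 has {Li,Be,B,C}; column 1 has {He,Be} → H.
Cell (r5,c5): row 5 has {H,Li,Be,B,C}; column 5 has {H,Be,B} → He.
Cell (r2,c5): row 2 has {H,Li,Be}; column 5 has {H,He,Be,B} → C.
Cell (r3,c5): row 3 has {Be}; column 5 has {H,He,Be,B,C} → Li.
Cell (r2,c1): row 2 has {H,Li,Be,C}; column 1 has {H,He,Be} → B.
Cell (r2,c6): row 2 has {H,Li,Be,B,C}; column 6 has {Li,Be} → He.
Cell (r3,c1): row 3 has {Li,Be}; column 1 has {H,He,Be,B} → C.
Cell (r3,c4): row 3 has {Li,Be,C}; column 4 has {He,Li,Be,B} → H.
Cell (r3,c6): row 3 has {H,Li,Be,C}; column 6 has {He,Li,Be} → B.
Cell (r4,c1): row 4 has {He,Be,B}; column 1 has {H,He,Be,B,C} → Li.
Cell (r6,c4): row 6 has {He,Li,Be,B}; column 4 has {H,He,Li,Be,B} → C.
Cell (r1,c6): row 1 has {H,He,Li,Be}; column 6 has {He,Li,Be,B} → C.
Cell (r3,c2): row 3 has {H,Li,Be,B,C}; column 2 has {Li,Be} → He.
Cell (r4,c6): row 4 has {He,Li,Be,B}; column 6 has {He,Li,Be,B,C} → H.
Cell (r6,c2): row 6 has {He,Li,Be,B,C}; column 2 has {He,Li,Be} → H.
Cell (r1,c2): row 1 has {H,He,Li,Be,C}; column 2 has {H,He,Li,Be} → B.
Cell (r4,c2): row 4 has {H,He,Li,Be,B}; column 2 has {H,He,Li,Be,B} → C.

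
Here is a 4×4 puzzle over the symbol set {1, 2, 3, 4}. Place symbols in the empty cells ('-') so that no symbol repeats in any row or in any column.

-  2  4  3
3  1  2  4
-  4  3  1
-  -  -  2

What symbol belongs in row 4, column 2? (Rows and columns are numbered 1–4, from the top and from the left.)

3

(r1,c1): row 1 has {2,3,4}; column 1 has {3}, so it must be 1.
(r3,c1): row 3 has {1,3,4}; column 1 has {1,3}, so it must be 2.
(r4,c1): row 4 has {2}; column 1 has {1,2,3}, so it must be 4.
(r4,c2): row 4 has {2,4}; column 2 has {1,2,4}, so it must be 3.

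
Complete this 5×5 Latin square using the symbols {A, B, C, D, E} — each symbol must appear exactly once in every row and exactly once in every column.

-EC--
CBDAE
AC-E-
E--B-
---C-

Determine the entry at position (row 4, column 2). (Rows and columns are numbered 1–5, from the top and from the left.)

D

(r1,c4) = D
(r3,c3) = B
(r3,c5) = D
(r4,c3) = A
(r4,c5) = C
(r5,c3) = E
(r1,c1) = B
(r1,c5) = A
(r4,c2) = D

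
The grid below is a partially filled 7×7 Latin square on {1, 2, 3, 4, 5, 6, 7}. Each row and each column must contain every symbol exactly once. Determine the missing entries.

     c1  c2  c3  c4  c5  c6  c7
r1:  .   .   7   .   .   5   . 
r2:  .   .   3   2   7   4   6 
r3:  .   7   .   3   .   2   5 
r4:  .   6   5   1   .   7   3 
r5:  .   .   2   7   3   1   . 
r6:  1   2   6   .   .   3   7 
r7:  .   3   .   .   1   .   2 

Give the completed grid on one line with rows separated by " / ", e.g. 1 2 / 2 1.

3 4 7 6 2 5 1 / 5 1 3 2 7 4 6 / 4 7 1 3 6 2 5 / 2 6 5 1 4 7 3 / 6 5 2 7 3 1 4 / 1 2 6 4 5 3 7 / 7 3 4 5 1 6 2

(r2,c1) = 5
(r2,c2) = 1
(r5,c7) = 4
(r7,c3) = 4
(r7,c6) = 6
(r1,c2) = 4
(r1,c4) = 6
(r1,c5) = 2
(r1,c7) = 1
(r3,c3) = 1
(r4,c5) = 4
(r5,c1) = 6
(r5,c2) = 5
(r6,c5) = 5
(r7,c1) = 7
(r7,c4) = 5
(r1,c1) = 3
(r3,c1) = 4
(r3,c5) = 6
(r4,c1) = 2
(r6,c4) = 4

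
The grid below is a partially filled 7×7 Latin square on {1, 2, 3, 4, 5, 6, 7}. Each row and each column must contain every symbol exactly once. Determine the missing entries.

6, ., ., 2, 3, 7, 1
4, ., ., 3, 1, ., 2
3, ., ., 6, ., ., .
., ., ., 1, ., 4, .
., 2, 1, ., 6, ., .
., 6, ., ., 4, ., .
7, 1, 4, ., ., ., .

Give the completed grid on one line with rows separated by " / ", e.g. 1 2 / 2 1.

(r1,c3) = 5
(r5,c1) = 5
(r5,c6) = 3
(r7,c4) = 5
(r7,c5) = 2
(r7,c6) = 6
(r7,c7) = 3
(r1,c2) = 4
(r2,c6) = 5
(r4,c1) = 2
(r6,c1) = 1
(r6,c4) = 7
(r6,c6) = 2
(r6,c7) = 5
(r2,c2) = 7
(r2,c3) = 6
(r3,c2) = 5
(r3,c5) = 7
(r3,c6) = 1
(r3,c7) = 4
(r4,c2) = 3
(r4,c3) = 7
(r4,c5) = 5
(r4,c7) = 6
(r5,c4) = 4
(r5,c7) = 7
(r6,c3) = 3
(r3,c3) = 2

6 4 5 2 3 7 1 / 4 7 6 3 1 5 2 / 3 5 2 6 7 1 4 / 2 3 7 1 5 4 6 / 5 2 1 4 6 3 7 / 1 6 3 7 4 2 5 / 7 1 4 5 2 6 3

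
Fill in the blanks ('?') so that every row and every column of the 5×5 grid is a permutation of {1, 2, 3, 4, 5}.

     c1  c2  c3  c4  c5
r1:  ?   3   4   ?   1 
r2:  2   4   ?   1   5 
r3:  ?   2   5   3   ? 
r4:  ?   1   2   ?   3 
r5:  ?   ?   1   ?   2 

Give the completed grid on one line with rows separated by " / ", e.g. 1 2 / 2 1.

(r1,c1) = 5
(r1,c4) = 2
(r2,c3) = 3
(r3,c5) = 4
(r4,c1) = 4
(r4,c4) = 5
(r5,c1) = 3
(r5,c2) = 5
(r5,c4) = 4
(r3,c1) = 1

5 3 4 2 1 / 2 4 3 1 5 / 1 2 5 3 4 / 4 1 2 5 3 / 3 5 1 4 2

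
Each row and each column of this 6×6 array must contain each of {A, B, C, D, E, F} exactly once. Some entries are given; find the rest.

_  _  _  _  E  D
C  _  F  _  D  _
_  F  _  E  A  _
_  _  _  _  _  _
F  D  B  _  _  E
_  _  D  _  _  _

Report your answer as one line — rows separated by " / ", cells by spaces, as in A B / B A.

Cell (r3,c3): row 3 has {A,E,F}; column 3 has {B,D,F} → C.
Cell (r3,c6): row 3 has {A,C,E,F}; column 6 has {D,E} → B.
Cell (r5,c5): row 5 has {B,D,E,F}; column 5 has {A,D,E} → C.
Cell (r1,c3): row 1 has {D,E}; column 3 has {B,C,D,F} → A.
Cell (r2,c6): row 2 has {C,D,F}; column 6 has {B,D,E} → A.
Cell (r3,c1): row 3 has {A,B,C,E,F}; column 1 has {C,F} → D.
Cell (r4,c3): row 4 is empty so far; column 3 has {A,B,C,D,F} → E.
Cell (r5,c4): row 5 has {B,C,D,E,F}; column 4 has {E} → A.
Cell (r1,c1): row 1 has {A,D,E}; column 1 has {C,D,F} → B.
Cell (r1,c2): row 1 has {A,B,D,E}; column 2 has {D,F} → C.
Cell (r1,c4): row 1 has {A,B,C,D,E}; column 4 has {A,E} → F.
Cell (r2,c4): row 2 has {A,C,D,F}; column 4 has {A,E,F} → B.
Cell (r4,c1): row 4 has {E}; column 1 has {B,C,D,F} → A.
Cell (r4,c2): row 4 has {A,E}; column 2 has {C,D,F} → B.
Cell (r4,c5): row 4 has {A,B,E}; column 5 has {A,C,D,E} → F.
Cell (r4,c6): row 4 has {A,B,E,F}; column 6 has {A,B,D,E} → C.
Cell (r6,c1): row 6 has {D}; column 1 has {A,B,C,D,F} → E.
Cell (r6,c2): row 6 has {D,E}; column 2 has {B,C,D,F} → A.
Cell (r6,c4): row 6 has {A,D,E}; column 4 has {A,B,E,F} → C.
Cell (r6,c5): row 6 has {A,C,D,E}; column 5 has {A,C,D,E,F} → B.
Cell (r6,c6): row 6 has {A,B,C,D,E}; column 6 has {A,B,C,D,E} → F.
Cell (r2,c2): row 2 has {A,B,C,D,F}; column 2 has {A,B,C,D,F} → E.
Cell (r4,c4): row 4 has {A,B,C,E,F}; column 4 has {A,B,C,E,F} → D.

B C A F E D / C E F B D A / D F C E A B / A B E D F C / F D B A C E / E A D C B F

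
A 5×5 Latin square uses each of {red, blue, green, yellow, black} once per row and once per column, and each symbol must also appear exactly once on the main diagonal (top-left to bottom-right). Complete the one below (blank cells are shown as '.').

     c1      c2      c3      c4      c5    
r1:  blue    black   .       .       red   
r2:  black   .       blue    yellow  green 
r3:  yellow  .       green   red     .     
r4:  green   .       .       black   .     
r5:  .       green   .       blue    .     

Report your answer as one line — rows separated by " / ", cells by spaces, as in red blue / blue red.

blue black yellow green red / black red blue yellow green / yellow blue green red black / green yellow red black blue / red green black blue yellow

At row 1, column 3: row 1 has {red,blue,black}; column 3 has {blue,green}; that leaves yellow.
At row 1, column 4: row 1 has {red,blue,yellow,black}; column 4 has {red,blue,yellow,black}; that leaves green.
At row 2, column 2: row 2 has {blue,green,yellow,black}; column 2 has {green,black}; the diagonal has {blue,green,black}; that leaves red.
At row 3, column 2: row 3 has {red,green,yellow}; column 2 has {red,green,black}; that leaves blue.
At row 3, column 5: row 3 has {red,blue,green,yellow}; column 5 has {red,green}; that leaves black.
At row 4, column 2: row 4 has {green,black}; column 2 has {red,blue,green,black}; that leaves yellow.
At row 4, column 3: row 4 has {green,yellow,black}; column 3 has {blue,green,yellow}; that leaves red.
At row 4, column 5: row 4 has {red,green,yellow,black}; column 5 has {red,green,black}; that leaves blue.
At row 5, column 1: row 5 has {blue,green}; column 1 has {blue,green,yellow,black}; that leaves red.
At row 5, column 3: row 5 has {red,blue,green}; column 3 has {red,blue,green,yellow}; that leaves black.
At row 5, column 5: row 5 has {red,blue,green,black}; column 5 has {red,blue,green,black}; the diagonal has {red,blue,green,black}; that leaves yellow.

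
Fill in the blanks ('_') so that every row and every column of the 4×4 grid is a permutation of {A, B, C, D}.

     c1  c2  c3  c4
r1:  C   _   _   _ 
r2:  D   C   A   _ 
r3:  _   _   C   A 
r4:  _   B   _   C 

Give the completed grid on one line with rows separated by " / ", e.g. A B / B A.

(r2,c4) = B
(r3,c1) = B
(r3,c2) = D
(r4,c1) = A
(r4,c3) = D
(r1,c2) = A
(r1,c3) = B
(r1,c4) = D

C A B D / D C A B / B D C A / A B D C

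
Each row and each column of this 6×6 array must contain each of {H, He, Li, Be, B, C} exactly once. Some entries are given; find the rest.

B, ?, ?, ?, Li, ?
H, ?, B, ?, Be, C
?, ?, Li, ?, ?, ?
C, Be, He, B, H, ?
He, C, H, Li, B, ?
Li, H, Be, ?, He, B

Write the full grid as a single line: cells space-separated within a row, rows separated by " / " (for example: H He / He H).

B He C Be Li H / H Li B He Be C / Be B Li H C He / C Be He B H Li / He C H Li B Be / Li H Be C He B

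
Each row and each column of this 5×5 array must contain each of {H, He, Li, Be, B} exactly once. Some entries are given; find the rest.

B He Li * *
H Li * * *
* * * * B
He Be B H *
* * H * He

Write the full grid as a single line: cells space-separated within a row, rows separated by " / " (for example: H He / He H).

row 1 has {He,Li,B}; column 4 has {H} — only Be is left for (r1,c4).
row 1 has {He,Li,Be,B}; column 5 has {He,B} — only H is left for (r1,c5).
row 2 has {H,Li}; column 5 has {H,He,B} — only Be is left for (r2,c5).
row 3 has {B}; column 2 has {He,Li,Be} — only H is left for (r3,c2).
row 4 has {H,He,Be,B}; column 5 has {H,He,Be,B} — only Li is left for (r4,c5).
row 5 has {H,He}; column 2 has {H,He,Li,Be} — only B is left for (r5,c2).
row 5 has {H,He,B}; column 4 has {H,Be} — only Li is left for (r5,c4).
row 2 has {H,Li,Be}; column 3 has {H,Li,B} — only He is left for (r2,c3).
row 2 has {H,He,Li,Be}; column 4 has {H,Li,Be} — only B is left for (r2,c4).
row 3 has {H,B}; column 3 has {H,He,Li,B} — only Be is left for (r3,c3).
row 3 has {H,Be,B}; column 4 has {H,Li,Be,B} — only He is left for (r3,c4).
row 5 has {H,He,Li,B}; column 1 has {H,He,B} — only Be is left for (r5,c1).
row 3 has {H,He,Be,B}; column 1 has {H,He,Be,B} — only Li is left for (r3,c1).

B He Li Be H / H Li He B Be / Li H Be He B / He Be B H Li / Be B H Li He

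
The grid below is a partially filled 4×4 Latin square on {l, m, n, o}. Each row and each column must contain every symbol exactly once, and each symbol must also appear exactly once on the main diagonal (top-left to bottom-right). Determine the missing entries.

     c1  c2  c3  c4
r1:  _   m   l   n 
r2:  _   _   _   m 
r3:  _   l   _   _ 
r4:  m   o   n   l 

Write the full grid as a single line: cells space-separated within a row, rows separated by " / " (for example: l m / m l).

o m l n / l n o m / n l m o / m o n l

(r1,c1) = o
(r2,c2) = n
(r2,c3) = o
(r3,c1) = n
(r3,c3) = m
(r3,c4) = o
(r2,c1) = l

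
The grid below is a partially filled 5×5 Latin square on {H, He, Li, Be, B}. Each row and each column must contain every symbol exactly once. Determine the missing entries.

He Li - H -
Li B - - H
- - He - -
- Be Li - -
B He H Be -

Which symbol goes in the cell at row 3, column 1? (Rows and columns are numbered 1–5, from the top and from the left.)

Be

(r2,c3) = Be
(r2,c4) = He
(r3,c2) = H
(r4,c1) = H
(r4,c4) = B
(r4,c5) = He
(r5,c5) = Li
(r1,c3) = B
(r1,c5) = Be
(r3,c1) = Be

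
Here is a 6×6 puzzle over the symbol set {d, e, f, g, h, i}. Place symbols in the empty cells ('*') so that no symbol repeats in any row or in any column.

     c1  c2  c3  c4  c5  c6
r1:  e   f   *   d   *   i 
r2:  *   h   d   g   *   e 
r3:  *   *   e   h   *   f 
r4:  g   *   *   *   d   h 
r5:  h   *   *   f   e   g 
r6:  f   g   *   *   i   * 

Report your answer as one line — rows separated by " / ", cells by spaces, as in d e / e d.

e f g d h i / i h d g f e / d i e h g f / g e f i d h / h d i f e g / f g h e i d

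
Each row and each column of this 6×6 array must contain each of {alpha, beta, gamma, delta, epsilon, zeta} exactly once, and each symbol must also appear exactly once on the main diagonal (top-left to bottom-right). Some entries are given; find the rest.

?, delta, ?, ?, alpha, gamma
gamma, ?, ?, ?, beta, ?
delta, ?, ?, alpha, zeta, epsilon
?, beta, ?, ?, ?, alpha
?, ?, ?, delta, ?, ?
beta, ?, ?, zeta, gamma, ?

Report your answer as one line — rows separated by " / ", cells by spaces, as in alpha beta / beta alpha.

zeta delta epsilon beta alpha gamma / gamma alpha delta epsilon beta zeta / delta gamma beta alpha zeta epsilon / epsilon beta zeta gamma delta alpha / alpha zeta gamma delta epsilon beta / beta epsilon alpha zeta gamma delta

Cell (r2,c4): row 2 has {beta,gamma}; column 4 has {alpha,delta,zeta} → epsilon.
Cell (r3,c2): row 3 has {alpha,delta,epsilon,zeta}; column 2 has {beta,delta} → gamma.
Cell (r3,c3): row 3 has {alpha,gamma,delta,epsilon,zeta}; column 3 is empty so far; the diagonal is empty so far → beta.
Cell (r4,c4): row 4 has {alpha,beta}; column 4 has {alpha,delta,epsilon,zeta}; the diagonal has {beta} → gamma.
Cell (r5,c5): row 5 has {delta}; column 5 has {alpha,beta,gamma,zeta}; the diagonal has {beta,gamma} → epsilon.
Cell (r6,c6): row 6 has {beta,gamma,zeta}; column 6 has {alpha,gamma,epsilon}; the diagonal has {beta,gamma,epsilon} → delta.
Cell (r1,c1): row 1 has {alpha,gamma,delta}; column 1 has {beta,gamma,delta}; the diagonal has {beta,gamma,delta,epsilon} → zeta.
Cell (r1,c3): row 1 has {alpha,gamma,delta,zeta}; column 3 has {beta} → epsilon.
Cell (r1,c4): row 1 has {alpha,gamma,delta,epsilon,zeta}; column 4 has {alpha,gamma,delta,epsilon,zeta} → beta.
Cell (r2,c2): row 2 has {beta,gamma,epsilon}; column 2 has {beta,gamma,delta}; the diagonal has {beta,gamma,delta,epsilon,zeta} → alpha.
Cell (r2,c6): row 2 has {alpha,beta,gamma,epsilon}; column 6 has {alpha,gamma,delta,epsilon} → zeta.
Cell (r4,c1): row 4 has {alpha,beta,gamma}; column 1 has {beta,gamma,delta,zeta} → epsilon.
Cell (r4,c5): row 4 has {alpha,beta,gamma,epsilon}; column 5 has {alpha,beta,gamma,epsilon,zeta} → delta.
Cell (r5,c1): row 5 has {delta,epsilon}; column 1 has {beta,gamma,delta,epsilon,zeta} → alpha.
Cell (r5,c2): row 5 has {alpha,delta,epsilon}; column 2 has {alpha,beta,gamma,delta} → zeta.
Cell (r5,c3): row 5 has {alpha,delta,epsilon,zeta}; column 3 has {beta,epsilon} → gamma.
Cell (r5,c6): row 5 has {alpha,gamma,delta,epsilon,zeta}; column 6 has {alpha,gamma,delta,epsilon,zeta} → beta.
Cell (r6,c2): row 6 has {beta,gamma,delta,zeta}; column 2 has {alpha,beta,gamma,delta,zeta} → epsilon.
Cell (r6,c3): row 6 has {beta,gamma,delta,epsilon,zeta}; column 3 has {beta,gamma,epsilon} → alpha.
Cell (r2,c3): row 2 has {alpha,beta,gamma,epsilon,zeta}; column 3 has {alpha,beta,gamma,epsilon} → delta.
Cell (r4,c3): row 4 has {alpha,beta,gamma,delta,epsilon}; column 3 has {alpha,beta,gamma,delta,epsilon} → zeta.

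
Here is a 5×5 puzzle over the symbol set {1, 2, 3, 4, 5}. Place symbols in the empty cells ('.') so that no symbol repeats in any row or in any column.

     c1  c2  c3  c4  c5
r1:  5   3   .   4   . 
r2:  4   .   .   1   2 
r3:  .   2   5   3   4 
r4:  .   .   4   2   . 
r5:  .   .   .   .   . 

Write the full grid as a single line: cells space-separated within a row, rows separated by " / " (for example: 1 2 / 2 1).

5 3 2 4 1 / 4 5 3 1 2 / 1 2 5 3 4 / 3 1 4 2 5 / 2 4 1 5 3

Cell (r1,c5): row 1 has {3,4,5}; column 5 has {2,4} → 1.
Cell (r2,c2): row 2 has {1,2,4}; column 2 has {2,3} → 5.
Cell (r2,c3): row 2 has {1,2,4,5}; column 3 has {4,5} → 3.
Cell (r3,c1): row 3 has {2,3,4,5}; column 1 has {4,5} → 1.
Cell (r4,c1): row 4 has {2,4}; column 1 has {1,4,5} → 3.
Cell (r4,c2): row 4 has {2,3,4}; column 2 has {2,3,5} → 1.
Cell (r4,c5): row 4 has {1,2,3,4}; column 5 has {1,2,4} → 5.
Cell (r5,c1): row 5 is empty so far; column 1 has {1,3,4,5} → 2.
Cell (r5,c2): row 5 has {2}; column 2 has {1,2,3,5} → 4.
Cell (r5,c3): row 5 has {2,4}; column 3 has {3,4,5} → 1.
Cell (r5,c4): row 5 has {1,2,4}; column 4 has {1,2,3,4} → 5.
Cell (r5,c5): row 5 has {1,2,4,5}; column 5 has {1,2,4,5} → 3.
Cell (r1,c3): row 1 has {1,3,4,5}; column 3 has {1,3,4,5} → 2.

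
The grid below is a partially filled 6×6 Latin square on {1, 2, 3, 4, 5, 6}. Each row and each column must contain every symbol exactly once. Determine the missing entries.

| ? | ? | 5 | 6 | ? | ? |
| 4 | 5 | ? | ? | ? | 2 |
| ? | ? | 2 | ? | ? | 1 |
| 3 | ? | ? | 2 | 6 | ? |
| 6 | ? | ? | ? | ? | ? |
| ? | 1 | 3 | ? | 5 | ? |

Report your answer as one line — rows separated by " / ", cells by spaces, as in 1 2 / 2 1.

(r3,c1) = 5
(r4,c2) = 4
(r4,c3) = 1
(r4,c6) = 5
(r5,c3) = 4
(r5,c6) = 3
(r6,c1) = 2
(r6,c4) = 4
(r6,c6) = 6
(r1,c1) = 1
(r1,c6) = 4
(r2,c3) = 6
(r3,c4) = 3
(r3,c5) = 4
(r5,c2) = 2
(r5,c5) = 1
(r1,c2) = 3
(r1,c5) = 2
(r2,c4) = 1
(r2,c5) = 3
(r3,c2) = 6
(r5,c4) = 5

1 3 5 6 2 4 / 4 5 6 1 3 2 / 5 6 2 3 4 1 / 3 4 1 2 6 5 / 6 2 4 5 1 3 / 2 1 3 4 5 6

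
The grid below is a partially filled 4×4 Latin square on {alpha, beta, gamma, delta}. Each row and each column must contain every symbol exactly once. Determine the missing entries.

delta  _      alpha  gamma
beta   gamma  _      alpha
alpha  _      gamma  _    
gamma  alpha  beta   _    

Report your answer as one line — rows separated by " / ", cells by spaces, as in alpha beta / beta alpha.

delta beta alpha gamma / beta gamma delta alpha / alpha delta gamma beta / gamma alpha beta delta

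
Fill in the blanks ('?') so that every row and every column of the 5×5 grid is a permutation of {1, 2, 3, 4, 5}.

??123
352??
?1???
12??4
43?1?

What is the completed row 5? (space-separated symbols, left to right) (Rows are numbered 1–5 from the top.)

4 3 5 1 2

(r1,c1): row 1 has {1,2,3}; column 1 has {1,3,4}, so it must be 5.
(r1,c2): row 1 has {1,2,3,5}; column 2 has {1,2,3,5}, so it must be 4.
(r2,c4): row 2 has {2,3,5}; column 4 has {1,2}, so it must be 4.
(r2,c5): row 2 has {2,3,4,5}; column 5 has {3,4}, so it must be 1.
(r3,c1): row 3 has {1}; column 1 has {1,3,4,5}, so it must be 2.
(r3,c5): row 3 has {1,2}; column 5 has {1,3,4}, so it must be 5.
(r5,c3): row 5 has {1,3,4}; column 3 has {1,2}, so it must be 5.
(r5,c5): row 5 has {1,3,4,5}; column 5 has {1,3,4,5}, so it must be 2.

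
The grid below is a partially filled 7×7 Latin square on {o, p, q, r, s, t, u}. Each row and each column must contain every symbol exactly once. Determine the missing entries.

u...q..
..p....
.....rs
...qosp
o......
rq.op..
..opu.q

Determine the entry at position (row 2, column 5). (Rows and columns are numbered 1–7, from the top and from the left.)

r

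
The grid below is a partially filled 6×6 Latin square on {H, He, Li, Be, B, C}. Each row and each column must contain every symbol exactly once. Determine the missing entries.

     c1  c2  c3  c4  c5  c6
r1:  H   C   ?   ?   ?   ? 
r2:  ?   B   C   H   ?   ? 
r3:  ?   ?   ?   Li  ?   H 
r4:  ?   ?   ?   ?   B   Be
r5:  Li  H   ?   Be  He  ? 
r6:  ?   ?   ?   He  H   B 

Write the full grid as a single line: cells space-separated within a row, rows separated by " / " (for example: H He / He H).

H C He B Be Li / Be B C H Li He / B He Be Li C H / He Li H C B Be / Li H B Be He C / C Be Li He H B

Cell (r1,c4): row 1 has {H,C}; column 4 has {H,He,Li,Be} → B.
Cell (r4,c4): row 4 has {Be,B}; column 4 has {H,He,Li,Be,B} → C.
Cell (r5,c3): row 5 has {H,He,Li,Be}; column 3 has {C} → B.
Cell (r5,c6): row 5 has {H,He,Li,Be,B}; column 6 has {H,Be,B} → C.
Cell (r4,c1): row 4 has {Be,B,C}; column 1 has {H,Li} → He.
Cell (r4,c2): row 4 has {He,Be,B,C}; column 2 has {H,B,C} → Li.
Cell (r4,c3): row 4 has {He,Li,Be,B,C}; column 3 has {B,C} → H.
Cell (r6,c2): row 6 has {H,He,B}; column 2 has {H,Li,B,C} → Be.
Cell (r6,c3): row 6 has {H,He,Be,B}; column 3 has {H,B,C} → Li.
Cell (r2,c1): row 2 has {H,B,C}; column 1 has {H,He,Li} → Be.
Cell (r2,c5): row 2 has {H,Be,B,C}; column 5 has {H,He,B} → Li.
Cell (r2,c6): row 2 has {H,Li,Be,B,C}; column 6 has {H,Be,B,C} → He.
Cell (r3,c2): row 3 has {H,Li}; column 2 has {H,Li,Be,B,C} → He.
Cell (r3,c3): row 3 has {H,He,Li}; column 3 has {H,Li,B,C} → Be.
Cell (r3,c5): row 3 has {H,He,Li,Be}; column 5 has {H,He,Li,B} → C.
Cell (r6,c1): row 6 has {H,He,Li,Be,B}; column 1 has {H,He,Li,Be} → C.
Cell (r1,c3): row 1 has {H,B,C}; column 3 has {H,Li,Be,B,C} → He.
Cell (r1,c5): row 1 has {H,He,B,C}; column 5 has {H,He,Li,B,C} → Be.
Cell (r1,c6): row 1 has {H,He,Be,B,C}; column 6 has {H,He,Be,B,C} → Li.
Cell (r3,c1): row 3 has {H,He,Li,Be,C}; column 1 has {H,He,Li,Be,C} → B.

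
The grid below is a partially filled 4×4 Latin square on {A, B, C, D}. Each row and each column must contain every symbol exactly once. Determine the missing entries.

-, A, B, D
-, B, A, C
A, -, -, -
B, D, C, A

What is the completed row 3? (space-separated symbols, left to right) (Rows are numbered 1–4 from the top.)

A C D B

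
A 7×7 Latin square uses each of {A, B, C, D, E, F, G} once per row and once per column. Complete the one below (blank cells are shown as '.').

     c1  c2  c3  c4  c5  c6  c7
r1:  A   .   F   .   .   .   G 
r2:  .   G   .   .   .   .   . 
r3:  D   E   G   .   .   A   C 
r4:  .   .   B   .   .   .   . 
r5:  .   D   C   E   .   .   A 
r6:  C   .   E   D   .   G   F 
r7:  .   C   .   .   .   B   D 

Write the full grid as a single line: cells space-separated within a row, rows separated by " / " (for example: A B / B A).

(r1,c2) = B
(r1,c4) = C
(r4,c7) = E
(r5,c6) = F
(r6,c2) = A
(r6,c5) = B
(r7,c3) = A
(r2,c3) = D
(r2,c7) = B
(r3,c5) = F
(r4,c2) = F
(r5,c5) = G
(r7,c5) = E
(r1,c5) = D
(r1,c6) = E
(r2,c6) = C
(r3,c4) = B
(r4,c1) = G
(r4,c4) = A
(r4,c5) = C
(r4,c6) = D
(r5,c1) = B
(r7,c1) = F
(r7,c4) = G
(r2,c1) = E
(r2,c4) = F
(r2,c5) = A

A B F C D E G / E G D F A C B / D E G B F A C / G F B A C D E / B D C E G F A / C A E D B G F / F C A G E B D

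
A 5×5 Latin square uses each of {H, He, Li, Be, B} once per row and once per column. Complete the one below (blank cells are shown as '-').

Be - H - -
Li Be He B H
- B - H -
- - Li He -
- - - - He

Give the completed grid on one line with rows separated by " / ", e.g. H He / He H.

Be He H Li B / Li Be He B H / He B Be H Li / B H Li He Be / H Li B Be He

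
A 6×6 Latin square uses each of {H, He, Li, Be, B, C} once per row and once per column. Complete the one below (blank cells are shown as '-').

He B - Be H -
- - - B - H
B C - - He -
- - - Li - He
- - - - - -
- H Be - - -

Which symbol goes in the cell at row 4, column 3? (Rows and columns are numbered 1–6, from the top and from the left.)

B

At row 3, column 4: row 3 has {He,B,C}; column 4 has {Li,Be,B}; that leaves H.
At row 4, column 2: row 4 has {He,Li}; column 2 has {H,B,C}; that leaves Be.
At row 3, column 3: row 3 has {H,He,B,C}; column 3 has {Be}; that leaves Li.
At row 3, column 6: row 3 has {H,He,Li,B,C}; column 6 has {H,He}; that leaves Be.
At row 1, column 3: row 1 has {H,He,Be,B}; column 3 has {Li,Be}; that leaves C.
At row 1, column 6: row 1 has {H,He,Be,B,C}; column 6 has {H,He,Be}; that leaves Li.
At row 2, column 3: row 2 has {H,B}; column 3 has {Li,Be,C}; that leaves He.
At row 2, column 2: row 2 has {H,He,B}; column 2 has {H,Be,B,C}; that leaves Li.
At row 5, column 2: row 5 is empty so far; column 2 has {H,Li,Be,B,C}; that leaves He.
At row 5, column 4: row 5 has {He}; column 4 has {H,Li,Be,B}; that leaves C.
At row 5, column 6: row 5 has {He,C}; column 6 has {H,He,Li,Be}; that leaves B.
At row 6, column 4: row 6 has {H,Be}; column 4 has {H,Li,Be,B,C}; that leaves He.
At row 6, column 6: row 6 has {H,He,Be}; column 6 has {H,He,Li,Be,B}; that leaves C.
At row 5, column 3: row 5 has {He,B,C}; column 3 has {He,Li,Be,C}; that leaves H.
At row 6, column 1: row 6 has {H,He,Be,C}; column 1 has {He,B}; that leaves Li.
At row 6, column 5: row 6 has {H,He,Li,Be,C}; column 5 has {H,He}; that leaves B.
At row 4, column 3: row 4 has {He,Li,Be}; column 3 has {H,He,Li,Be,C}; that leaves B.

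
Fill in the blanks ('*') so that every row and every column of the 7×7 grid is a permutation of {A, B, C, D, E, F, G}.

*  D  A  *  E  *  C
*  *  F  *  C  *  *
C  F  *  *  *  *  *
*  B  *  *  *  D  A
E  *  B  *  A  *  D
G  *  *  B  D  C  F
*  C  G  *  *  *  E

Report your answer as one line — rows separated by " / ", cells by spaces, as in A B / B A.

(r4,c1) = F
(r4,c5) = G
(r5,c2) = G
(r5,c6) = F
(r6,c3) = E
(r1,c1) = B
(r1,c6) = G
(r3,c3) = D
(r3,c5) = B
(r3,c7) = G
(r4,c3) = C
(r4,c4) = E
(r5,c4) = C
(r6,c2) = A
(r7,c5) = F
(r1,c4) = F
(r2,c2) = E
(r2,c7) = B
(r3,c4) = A
(r3,c6) = E
(r7,c4) = D
(r2,c4) = G
(r2,c6) = A
(r7,c1) = A
(r7,c6) = B
(r2,c1) = D

B D A F E G C / D E F G C A B / C F D A B E G / F B C E G D A / E G B C A F D / G A E B D C F / A C G D F B E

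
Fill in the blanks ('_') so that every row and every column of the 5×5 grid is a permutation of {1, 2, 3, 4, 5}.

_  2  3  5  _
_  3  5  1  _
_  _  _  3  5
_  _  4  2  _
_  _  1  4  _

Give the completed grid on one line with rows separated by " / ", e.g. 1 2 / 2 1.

(r3,c3): row 3 has {3,5}; column 3 has {1,3,4,5}, so it must be 2.
(r5,c2): row 5 has {1,4}; column 2 has {2,3}, so it must be 5.
(r4,c2): row 4 has {2,4}; column 2 has {2,3,5}, so it must be 1.
(r4,c5): row 4 has {1,2,4}; column 5 has {5}, so it must be 3.
(r5,c5): row 5 has {1,4,5}; column 5 has {3,5}, so it must be 2.
(r2,c5): row 2 has {1,3,5}; column 5 has {2,3,5}, so it must be 4.
(r3,c2): row 3 has {2,3,5}; column 2 has {1,2,3,5}, so it must be 4.
(r4,c1): row 4 has {1,2,3,4}; column 1 is empty so far, so it must be 5.
(r5,c1): row 5 has {1,2,4,5}; column 1 has {5}, so it must be 3.
(r1,c5): row 1 has {2,3,5}; column 5 has {2,3,4,5}, so it must be 1.
(r2,c1): row 2 has {1,3,4,5}; column 1 has {3,5}, so it must be 2.
(r3,c1): row 3 has {2,3,4,5}; column 1 has {2,3,5}, so it must be 1.
(r1,c1): row 1 has {1,2,3,5}; column 1 has {1,2,3,5}, so it must be 4.

4 2 3 5 1 / 2 3 5 1 4 / 1 4 2 3 5 / 5 1 4 2 3 / 3 5 1 4 2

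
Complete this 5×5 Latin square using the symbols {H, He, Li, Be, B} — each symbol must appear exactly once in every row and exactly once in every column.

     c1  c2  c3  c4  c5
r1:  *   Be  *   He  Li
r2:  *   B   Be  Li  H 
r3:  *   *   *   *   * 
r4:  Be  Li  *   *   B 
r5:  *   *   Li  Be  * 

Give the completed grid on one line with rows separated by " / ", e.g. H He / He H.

H Be B He Li / He B Be Li H / Li He H B Be / Be Li He H B / B H Li Be He

row 2 has {H,Li,Be,B}; column 1 has {Be} — only He is left for (r2,c1).
row 4 has {Li,Be,B}; column 4 has {He,Li,Be} — only H is left for (r4,c4).
row 5 has {Li,Be}; column 5 has {H,Li,B} — only He is left for (r5,c5).
row 3 is empty so far; column 4 has {H,He,Li,Be} — only B is left for (r3,c4).
row 3 has {B}; column 5 has {H,He,Li,B} — only Be is left for (r3,c5).
row 4 has {H,Li,Be,B}; column 3 has {Li,Be} — only He is left for (r4,c3).
row 5 has {He,Li,Be}; column 2 has {Li,Be,B} — only H is left for (r5,c2).
row 3 has {Be,B}; column 2 has {H,Li,Be,B} — only He is left for (r3,c2).
row 3 has {He,Be,B}; column 3 has {He,Li,Be} — only H is left for (r3,c3).
row 5 has {H,He,Li,Be}; column 1 has {He,Be} — only B is left for (r5,c1).
row 1 has {He,Li,Be}; column 1 has {He,Be,B} — only H is left for (r1,c1).
row 1 has {H,He,Li,Be}; column 3 has {H,He,Li,Be} — only B is left for (r1,c3).
row 3 has {H,He,Be,B}; column 1 has {H,He,Be,B} — only Li is left for (r3,c1).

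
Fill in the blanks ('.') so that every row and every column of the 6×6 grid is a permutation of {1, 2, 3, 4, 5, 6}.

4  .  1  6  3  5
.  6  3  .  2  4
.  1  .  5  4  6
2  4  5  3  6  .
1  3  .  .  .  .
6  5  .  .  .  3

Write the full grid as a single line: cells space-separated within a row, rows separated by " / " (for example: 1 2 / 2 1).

At row 1, column 2: row 1 has {1,3,4,5,6}; column 2 has {1,3,4,5,6}; that leaves 2.
At row 2, column 1: row 2 has {2,3,4,6}; column 1 has {1,2,4,6}; that leaves 5.
At row 2, column 4: row 2 has {2,3,4,5,6}; column 4 has {3,5,6}; that leaves 1.
At row 3, column 1: row 3 has {1,4,5,6}; column 1 has {1,2,4,5,6}; that leaves 3.
At row 3, column 3: row 3 has {1,3,4,5,6}; column 3 has {1,3,5}; that leaves 2.
At row 4, column 6: row 4 has {2,3,4,5,6}; column 6 has {3,4,5,6}; that leaves 1.
At row 5, column 5: row 5 has {1,3}; column 5 has {2,3,4,6}; that leaves 5.
At row 5, column 6: row 5 has {1,3,5}; column 6 has {1,3,4,5,6}; that leaves 2.
At row 6, column 3: row 6 has {3,5,6}; column 3 has {1,2,3,5}; that leaves 4.
At row 6, column 4: row 6 has {3,4,5,6}; column 4 has {1,3,5,6}; that leaves 2.
At row 6, column 5: row 6 has {2,3,4,5,6}; column 5 has {2,3,4,5,6}; that leaves 1.
At row 5, column 3: row 5 has {1,2,3,5}; column 3 has {1,2,3,4,5}; that leaves 6.
At row 5, column 4: row 5 has {1,2,3,5,6}; column 4 has {1,2,3,5,6}; that leaves 4.

4 2 1 6 3 5 / 5 6 3 1 2 4 / 3 1 2 5 4 6 / 2 4 5 3 6 1 / 1 3 6 4 5 2 / 6 5 4 2 1 3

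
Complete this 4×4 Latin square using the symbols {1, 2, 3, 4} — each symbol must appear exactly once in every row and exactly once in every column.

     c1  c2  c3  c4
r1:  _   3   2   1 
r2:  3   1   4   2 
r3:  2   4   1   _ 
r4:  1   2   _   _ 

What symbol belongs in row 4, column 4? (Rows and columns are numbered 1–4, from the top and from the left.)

4

(r1,c1): row 1 has {1,2,3}; column 1 has {1,2,3}, so it must be 4.
(r3,c4): row 3 has {1,2,4}; column 4 has {1,2}, so it must be 3.
(r4,c3): row 4 has {1,2}; column 3 has {1,2,4}, so it must be 3.
(r4,c4): row 4 has {1,2,3}; column 4 has {1,2,3}, so it must be 4.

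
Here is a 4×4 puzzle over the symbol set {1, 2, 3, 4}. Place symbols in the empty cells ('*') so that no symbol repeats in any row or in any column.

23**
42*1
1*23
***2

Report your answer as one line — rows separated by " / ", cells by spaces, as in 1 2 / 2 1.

2 3 1 4 / 4 2 3 1 / 1 4 2 3 / 3 1 4 2

Cell (r1,c4): row 1 has {2,3}; column 4 has {1,2,3} → 4.
Cell (r2,c3): row 2 has {1,2,4}; column 3 has {2} → 3.
Cell (r3,c2): row 3 has {1,2,3}; column 2 has {2,3} → 4.
Cell (r4,c1): row 4 has {2}; column 1 has {1,2,4} → 3.
Cell (r4,c2): row 4 has {2,3}; column 2 has {2,3,4} → 1.
Cell (r4,c3): row 4 has {1,2,3}; column 3 has {2,3} → 4.
Cell (r1,c3): row 1 has {2,3,4}; column 3 has {2,3,4} → 1.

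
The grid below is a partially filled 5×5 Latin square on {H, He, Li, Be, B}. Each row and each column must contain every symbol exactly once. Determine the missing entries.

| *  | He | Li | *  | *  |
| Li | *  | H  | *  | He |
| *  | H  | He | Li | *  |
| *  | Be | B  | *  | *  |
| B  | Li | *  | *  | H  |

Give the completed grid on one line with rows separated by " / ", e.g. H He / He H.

H He Li B Be / Li B H Be He / Be H He Li B / He Be B H Li / B Li Be He H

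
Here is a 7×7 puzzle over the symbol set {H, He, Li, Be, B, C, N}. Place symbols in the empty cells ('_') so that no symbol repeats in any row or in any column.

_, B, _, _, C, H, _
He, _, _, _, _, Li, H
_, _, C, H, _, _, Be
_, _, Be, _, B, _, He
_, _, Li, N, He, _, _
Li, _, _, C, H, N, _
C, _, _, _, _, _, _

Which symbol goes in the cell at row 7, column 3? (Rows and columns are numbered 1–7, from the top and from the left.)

H

Cell (r4,c4): row 4 has {He,Be,B}; column 4 has {H,C,N} → Li.
Cell (r4,c6): row 4 has {He,Li,Be,B}; column 6 has {H,Li,N} → C.
Cell (r6,c7): row 6 has {H,Li,C,N}; column 7 has {H,He,Be} → B.
Cell (r5,c7): row 5 has {He,Li,N}; column 7 has {H,He,Be,B} → C.
Cell (r6,c3): row 6 has {H,Li,B,C,N}; column 3 has {Li,Be,C} → He.
Cell (r1,c3): row 1 has {H,B,C}; column 3 has {He,Li,Be,C} → N.
Cell (r1,c7): row 1 has {H,B,C,N}; column 7 has {H,He,Be,B,C} → Li.
Cell (r2,c3): row 2 has {H,He,Li}; column 3 has {He,Li,Be,C,N} → B.
Cell (r2,c4): row 2 has {H,He,Li,B}; column 4 has {H,Li,C,N} → Be.
Cell (r2,c5): row 2 has {H,He,Li,Be,B}; column 5 has {H,He,B,C} → N.
Cell (r3,c5): row 3 has {H,Be,C}; column 5 has {H,He,B,C,N} → Li.
Cell (r6,c2): row 6 has {H,He,Li,B,C,N}; column 2 has {B} → Be.
Cell (r7,c3): row 7 has {C}; column 3 has {He,Li,Be,B,C,N} → H.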